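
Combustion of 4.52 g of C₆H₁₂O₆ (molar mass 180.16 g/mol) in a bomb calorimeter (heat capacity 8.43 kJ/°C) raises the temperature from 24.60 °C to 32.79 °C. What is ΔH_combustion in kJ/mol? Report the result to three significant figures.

ΔH = -2750 kJ/mol

ΔT = 32.79 − 24.60 = 8.19 °C
q_cal = C_cal × ΔT = 8.43 × 8.19 = 69.0417 kJ
n = 4.52 / 180.16 = 0.02509 mol
q_rxn = −q_cal = -69.0417 kJ
ΔH = -69.0417 / 0.02509 = -2752 kJ/mol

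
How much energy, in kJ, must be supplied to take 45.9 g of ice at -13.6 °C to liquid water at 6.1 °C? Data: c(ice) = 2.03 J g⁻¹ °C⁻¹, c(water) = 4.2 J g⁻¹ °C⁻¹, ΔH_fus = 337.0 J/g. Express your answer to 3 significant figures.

q1 (heat ice -13.6→0.0 °C): 45.9 × 2.03 × 13.6 = 1267 J
q2 (melt at 0 °C): 45.9 × 337.0 = 15468 J
q3 (heat water 0.0→6.1 °C): 45.9 × 4.2 × 6.1 = 1176 J
Total: 1267 + 15468 + 1176 = 17911 J = 17.9 kJ

q = 17.9 kJ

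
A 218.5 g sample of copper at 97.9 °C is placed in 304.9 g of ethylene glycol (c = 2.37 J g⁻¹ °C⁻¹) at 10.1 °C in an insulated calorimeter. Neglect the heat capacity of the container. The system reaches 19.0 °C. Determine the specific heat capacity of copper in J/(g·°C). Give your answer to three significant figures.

q_gained = (304.9 × 2.37) × (19.0 − 10.1) = 6431 J
q_lost = 218.5 × c × (97.9 − 19.0) = 17239.65 c
Set equal: c = 6431 / 17239.65 = 0.373 J/(g·°C)

c = 0.373 J/(g·°C)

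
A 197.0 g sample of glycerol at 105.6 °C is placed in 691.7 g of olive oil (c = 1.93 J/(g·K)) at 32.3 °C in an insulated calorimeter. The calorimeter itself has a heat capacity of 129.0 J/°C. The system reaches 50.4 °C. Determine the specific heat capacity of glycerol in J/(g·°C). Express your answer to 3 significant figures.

q_gained = (691.7 × 1.93 + 129.0) × (50.4 − 32.3) = 26500 J
q_lost = 197.0 × c × (105.6 − 50.4) = 10874.4 c
Set equal: c = 26500 / 10874.4 = 2.44 J/(g·°C)

c = 2.44 J/(g·°C)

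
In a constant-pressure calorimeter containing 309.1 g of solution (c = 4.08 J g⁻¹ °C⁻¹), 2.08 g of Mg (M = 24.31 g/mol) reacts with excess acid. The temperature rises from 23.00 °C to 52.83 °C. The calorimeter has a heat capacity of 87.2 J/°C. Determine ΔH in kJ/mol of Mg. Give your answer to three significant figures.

ΔH = -470 kJ/mol

|ΔT| = |52.83 − 23.00| = 29.83 °C
|q_surr| = (309.1 × 4.08 + 87.2) × 29.83 = 1348.328 × 29.83 = 40220 J
n(Mg) = 2.08 / 24.31 = 0.08556 mol
Temperature rose, so q_rxn = −|q_surr| = -40.22 kJ
ΔH = q_rxn / n = -470.1 kJ/mol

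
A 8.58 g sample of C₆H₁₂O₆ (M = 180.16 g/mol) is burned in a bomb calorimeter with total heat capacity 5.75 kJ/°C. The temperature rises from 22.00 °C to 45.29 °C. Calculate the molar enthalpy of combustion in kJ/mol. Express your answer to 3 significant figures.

ΔT = 45.29 − 22.00 = 23.29 °C
q_cal = C_cal × ΔT = 5.75 × 23.29 = 133.9175 kJ
n = 8.58 / 180.16 = 0.04762 mol
q_rxn = −q_cal = -133.9175 kJ
ΔH = -133.9175 / 0.04762 = -2812 kJ/mol

ΔH = -2810 kJ/mol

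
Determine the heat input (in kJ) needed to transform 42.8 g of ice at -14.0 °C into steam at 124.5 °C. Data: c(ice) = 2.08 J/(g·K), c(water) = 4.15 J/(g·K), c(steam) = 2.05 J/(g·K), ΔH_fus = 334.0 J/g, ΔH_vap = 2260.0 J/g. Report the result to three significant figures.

q1 (heat ice -14.0→0.0 °C): 42.8 × 2.08 × 14.0 = 1246 J
q2 (melt at 0 °C): 42.8 × 334.0 = 14295 J
q3 (heat water 0.0→100.0 °C): 42.8 × 4.15 × 100.0 = 17762 J
q4 (vaporize at 100 °C): 42.8 × 2260.0 = 96728 J
q5 (heat steam 100.0→124.5 °C): 42.8 × 2.05 × 24.5 = 2150 J
Total: 1246 + 14295 + 17762 + 96728 + 2150 = 132181 J = 132 kJ

q = 132 kJ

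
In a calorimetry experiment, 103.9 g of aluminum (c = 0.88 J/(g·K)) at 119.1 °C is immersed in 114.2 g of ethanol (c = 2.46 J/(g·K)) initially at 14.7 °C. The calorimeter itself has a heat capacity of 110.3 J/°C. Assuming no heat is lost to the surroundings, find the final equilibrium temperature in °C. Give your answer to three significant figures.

T_f = 34.5 °C

Heat lost by aluminum = heat gained by ethanol + calorimeter.
(103.9)(0.88)(119.1 − T) = [(114.2)(2.46) + 110.3](T − 14.7)
91.432 (119.1 − T) = 391.232 (T − 14.7)
10890 − 91.432 T = 391.232 T − 5751.1
16641.1 = 482.664 T
T = 34.48 °C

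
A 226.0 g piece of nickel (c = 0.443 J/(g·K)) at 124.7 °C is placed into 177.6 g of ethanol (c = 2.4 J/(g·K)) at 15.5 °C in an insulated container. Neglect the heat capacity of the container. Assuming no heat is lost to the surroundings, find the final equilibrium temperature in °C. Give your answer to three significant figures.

T_f = 36.3 °C

Heat lost by nickel = heat gained by ethanol.
(226.0)(0.443)(124.7 − T) = (177.6)(2.4)(T − 15.5)
100.118 (124.7 − T) = 426.24 (T − 15.5)
12485 − 100.118 T = 426.24 T − 6606.7
19091.7 = 526.358 T
T = 36.27 °C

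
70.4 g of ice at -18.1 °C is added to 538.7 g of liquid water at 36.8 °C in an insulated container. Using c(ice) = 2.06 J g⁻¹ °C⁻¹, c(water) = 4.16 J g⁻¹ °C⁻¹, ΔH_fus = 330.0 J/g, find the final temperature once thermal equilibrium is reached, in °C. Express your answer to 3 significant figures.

Heat to bring ice to 0 °C and melt it: q₁ = 70.4×2.06×18.1 + 70.4×330.0 = 25857 J
Heat the water can supply cooling to 0 °C: 538.7×4.16×36.8 = 82468.5 J > q₁, so all ice melts.
Energy balance: 538.7×4.16×(36.8 − T) = 25857 + 70.4×4.16×(T − 0)
2240.992(36.8 − T) = 25857 + 292.864 T
82468.5 − 25857 = 2533.856 T
T = 56611.5 / 2533.856 = 22.34 °C

T_f = 22.3 °C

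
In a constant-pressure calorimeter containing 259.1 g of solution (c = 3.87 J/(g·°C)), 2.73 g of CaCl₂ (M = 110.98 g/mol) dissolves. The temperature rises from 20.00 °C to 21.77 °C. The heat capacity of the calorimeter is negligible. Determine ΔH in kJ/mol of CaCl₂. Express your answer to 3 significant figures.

ΔH = -72.1 kJ/mol

|ΔT| = |21.77 − 20.00| = 1.77 °C
|q_surr| = (259.1 × 3.87) × 1.77 = 1002.717 × 1.77 = 1774.8 J
n(CaCl₂) = 2.73 / 110.98 = 0.024599 mol
Temperature rose, so q_rxn = −|q_surr| = -1.7748 kJ
ΔH = q_rxn / n = -72.149 kJ/mol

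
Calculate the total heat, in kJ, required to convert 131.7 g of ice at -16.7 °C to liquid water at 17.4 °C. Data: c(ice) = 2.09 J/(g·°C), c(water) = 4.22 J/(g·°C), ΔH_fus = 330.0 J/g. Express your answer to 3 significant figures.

q = 57.7 kJ

q1 (heat ice -16.7→0.0 °C): 131.7 × 2.09 × 16.7 = 4597 J
q2 (melt at 0 °C): 131.7 × 330.0 = 43461 J
q3 (heat water 0.0→17.4 °C): 131.7 × 4.22 × 17.4 = 9670 J
Total: 4597 + 43461 + 9670 = 57728 J = 57.7 kJ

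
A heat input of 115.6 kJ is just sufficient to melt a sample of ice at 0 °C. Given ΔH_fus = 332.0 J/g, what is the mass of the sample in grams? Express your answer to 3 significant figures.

m = q / ΔH_fus = 115600 J / 332.0 J/g = 348 g

m = 348 g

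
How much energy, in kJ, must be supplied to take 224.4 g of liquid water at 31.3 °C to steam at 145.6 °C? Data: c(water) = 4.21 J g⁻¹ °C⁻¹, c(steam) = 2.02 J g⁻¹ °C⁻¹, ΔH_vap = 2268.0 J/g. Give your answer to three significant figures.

q = 595 kJ

q1 (heat water 31.3→100.0 °C): 224.4 × 4.21 × 68.7 = 64903 J
q2 (vaporize at 100 °C): 224.4 × 2268.0 = 508939 J
q3 (heat steam 100.0→145.6 °C): 224.4 × 2.02 × 45.6 = 20670 J
Total: 64903 + 508939 + 20670 = 594512 J = 595 kJ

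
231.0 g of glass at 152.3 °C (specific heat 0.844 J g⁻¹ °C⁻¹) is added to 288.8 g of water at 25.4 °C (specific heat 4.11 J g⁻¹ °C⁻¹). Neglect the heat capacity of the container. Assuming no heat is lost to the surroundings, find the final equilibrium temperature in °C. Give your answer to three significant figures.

T_f = 43.3 °C

Heat lost by glass = heat gained by water.
(231.0)(0.844)(152.3 − T) = (288.8)(4.11)(T − 25.4)
194.964 (152.3 − T) = 1186.968 (T − 25.4)
29693 − 194.964 T = 1186.968 T − 30149
59842 = 1381.932 T
T = 43.30 °C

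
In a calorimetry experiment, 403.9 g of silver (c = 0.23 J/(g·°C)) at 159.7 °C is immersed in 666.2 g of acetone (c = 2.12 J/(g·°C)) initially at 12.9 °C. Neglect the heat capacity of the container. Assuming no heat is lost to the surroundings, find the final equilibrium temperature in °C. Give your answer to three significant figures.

T_f = 22.0 °C

Heat lost by silver = heat gained by acetone.
(403.9)(0.23)(159.7 − T) = (666.2)(2.12)(T − 12.9)
92.897 (159.7 − T) = 1412.344 (T − 12.9)
14836 − 92.897 T = 1412.344 T − 18219
33055 = 1505.241 T
T = 21.96 °C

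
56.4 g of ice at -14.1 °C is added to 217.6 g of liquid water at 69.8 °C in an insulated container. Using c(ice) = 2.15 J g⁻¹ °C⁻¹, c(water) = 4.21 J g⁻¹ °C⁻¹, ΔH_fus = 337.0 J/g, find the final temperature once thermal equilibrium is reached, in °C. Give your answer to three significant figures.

T_f = 37.5 °C

Heat to bring ice to 0 °C and melt it: q₁ = 56.4×2.15×14.1 + 56.4×337.0 = 20717 J
Heat the water can supply cooling to 0 °C: 217.6×4.21×69.8 = 63943.5 J > q₁, so all ice melts.
Energy balance: 217.6×4.21×(69.8 − T) = 20717 + 56.4×4.21×(T − 0)
916.096(69.8 − T) = 20717 + 237.444 T
63943.5 − 20717 = 1153.540 T
T = 43226.5 / 1153.540 = 37.47 °C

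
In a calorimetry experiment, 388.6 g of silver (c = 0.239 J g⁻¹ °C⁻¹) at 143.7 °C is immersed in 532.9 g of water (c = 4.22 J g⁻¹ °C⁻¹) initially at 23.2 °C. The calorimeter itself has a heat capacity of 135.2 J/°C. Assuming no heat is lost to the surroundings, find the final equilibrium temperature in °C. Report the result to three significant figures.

T_f = 27.7 °C

Heat lost by silver = heat gained by water + calorimeter.
(388.6)(0.239)(143.7 − T) = [(532.9)(4.22) + 135.2](T − 23.2)
92.8754 (143.7 − T) = 2384.038 (T − 23.2)
13346 − 92.8754 T = 2384.038 T − 55310
68656 = 2476.9134 T
T = 27.72 °C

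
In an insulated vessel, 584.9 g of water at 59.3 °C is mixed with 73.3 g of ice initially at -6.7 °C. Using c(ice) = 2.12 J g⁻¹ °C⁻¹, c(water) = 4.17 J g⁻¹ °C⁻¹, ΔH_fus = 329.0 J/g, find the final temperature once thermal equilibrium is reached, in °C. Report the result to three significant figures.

T_f = 43.5 °C

Heat to bring ice to 0 °C and melt it: q₁ = 73.3×2.12×6.7 + 73.3×329.0 = 25157 J
Heat the water can supply cooling to 0 °C: 584.9×4.17×59.3 = 144635 J > q₁, so all ice melts.
Energy balance: 584.9×4.17×(59.3 − T) = 25157 + 73.3×4.17×(T − 0)
2439.033(59.3 − T) = 25157 + 305.661 T
144635 − 25157 = 2744.694 T
T = 119478 / 2744.694 = 43.53 °C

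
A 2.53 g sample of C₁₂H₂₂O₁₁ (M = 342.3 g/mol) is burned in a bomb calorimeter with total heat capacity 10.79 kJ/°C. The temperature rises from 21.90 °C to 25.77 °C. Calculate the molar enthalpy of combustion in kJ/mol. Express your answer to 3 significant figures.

ΔT = 25.77 − 21.90 = 3.87 °C
q_cal = C_cal × ΔT = 10.79 × 3.87 = 41.7573 kJ
n = 2.53 / 342.3 = 0.007391 mol
q_rxn = −q_cal = -41.7573 kJ
ΔH = -41.7573 / 0.007391 = -5650 kJ/mol

ΔH = -5650 kJ/mol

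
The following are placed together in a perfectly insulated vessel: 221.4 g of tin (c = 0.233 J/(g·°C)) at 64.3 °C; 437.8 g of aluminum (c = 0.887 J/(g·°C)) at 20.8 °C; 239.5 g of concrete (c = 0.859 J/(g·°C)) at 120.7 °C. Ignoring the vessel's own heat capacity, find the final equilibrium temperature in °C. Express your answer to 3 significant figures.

Σ mᵢcᵢ(T − Tᵢ) = 0  ⇒  T = Σ mᵢcᵢTᵢ / Σ mᵢcᵢ
Σ mᵢcᵢ = 221.4×0.233 + 437.8×0.887 + 239.5×0.859 = 645.6453
Σ mᵢcᵢTᵢ = 51.5862×64.3 + 388.3286×20.8 + 205.7305×120.7 = 36226
T = 36226 / 645.6453 = 56.11 °C

T_f = 56.1 °C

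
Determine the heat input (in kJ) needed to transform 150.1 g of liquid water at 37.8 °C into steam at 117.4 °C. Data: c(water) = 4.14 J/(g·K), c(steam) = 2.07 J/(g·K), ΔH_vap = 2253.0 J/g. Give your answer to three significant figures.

q1 (heat water 37.8→100.0 °C): 150.1 × 4.14 × 62.2 = 38652 J
q2 (vaporize at 100 °C): 150.1 × 2253.0 = 338175 J
q3 (heat steam 100.0→117.4 °C): 150.1 × 2.07 × 17.4 = 5406 J
Total: 38652 + 338175 + 5406 = 382233 J = 382 kJ

q = 382 kJ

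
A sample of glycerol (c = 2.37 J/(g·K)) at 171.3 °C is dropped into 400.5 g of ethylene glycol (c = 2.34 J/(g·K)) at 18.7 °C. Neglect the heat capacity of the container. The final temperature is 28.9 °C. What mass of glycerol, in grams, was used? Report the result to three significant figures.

q_gained = (400.5 × 2.34) × (28.9 − 18.7) = 9559 J
q_lost = m × 2.37 × (171.3 − 28.9) = 337.488 m
m = 9559 / 337.488 = 28.3 g

m = 28.3 g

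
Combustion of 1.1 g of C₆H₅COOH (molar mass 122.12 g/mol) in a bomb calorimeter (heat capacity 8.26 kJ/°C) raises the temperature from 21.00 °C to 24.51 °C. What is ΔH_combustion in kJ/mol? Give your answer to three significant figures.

ΔH = -3220 kJ/mol

ΔT = 24.51 − 21.00 = 3.51 °C
q_cal = C_cal × ΔT = 8.26 × 3.51 = 28.9926 kJ
n = 1.1 / 122.12 = 0.009008 mol
q_rxn = −q_cal = -28.9926 kJ
ΔH = -28.9926 / 0.009008 = -3219 kJ/mol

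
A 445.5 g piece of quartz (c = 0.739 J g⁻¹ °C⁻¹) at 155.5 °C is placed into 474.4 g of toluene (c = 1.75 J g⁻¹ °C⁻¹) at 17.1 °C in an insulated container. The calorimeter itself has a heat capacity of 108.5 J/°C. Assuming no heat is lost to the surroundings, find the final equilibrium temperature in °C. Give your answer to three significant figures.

Heat lost by quartz = heat gained by toluene + calorimeter.
(445.5)(0.739)(155.5 − T) = [(474.4)(1.75) + 108.5](T − 17.1)
329.2245 (155.5 − T) = 938.7 (T − 17.1)
51194 − 329.2245 T = 938.7 T − 16052
67246 = 1267.9245 T
T = 53.04 °C

T_f = 53.0 °C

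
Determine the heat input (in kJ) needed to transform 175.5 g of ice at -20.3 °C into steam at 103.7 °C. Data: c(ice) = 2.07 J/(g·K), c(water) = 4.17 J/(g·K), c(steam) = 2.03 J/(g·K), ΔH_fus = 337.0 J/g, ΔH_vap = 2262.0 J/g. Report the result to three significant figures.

q1 (heat ice -20.3→0.0 °C): 175.5 × 2.07 × 20.3 = 7375 J
q2 (melt at 0 °C): 175.5 × 337.0 = 59144 J
q3 (heat water 0.0→100.0 °C): 175.5 × 4.17 × 100.0 = 73184 J
q4 (vaporize at 100 °C): 175.5 × 2262.0 = 396981 J
q5 (heat steam 100.0→103.7 °C): 175.5 × 2.03 × 3.7 = 1318 J
Total: 7375 + 59144 + 73184 + 396981 + 1318 = 538002 J = 538 kJ

q = 538 kJ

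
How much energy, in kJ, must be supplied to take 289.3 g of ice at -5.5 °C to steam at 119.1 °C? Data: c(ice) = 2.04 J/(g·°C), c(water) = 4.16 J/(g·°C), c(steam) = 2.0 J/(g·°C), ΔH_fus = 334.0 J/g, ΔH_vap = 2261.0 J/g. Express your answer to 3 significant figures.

q1 (heat ice -5.5→0.0 °C): 289.3 × 2.04 × 5.5 = 3246 J
q2 (melt at 0 °C): 289.3 × 334.0 = 96626 J
q3 (heat water 0.0→100.0 °C): 289.3 × 4.16 × 100.0 = 120349 J
q4 (vaporize at 100 °C): 289.3 × 2261.0 = 654107 J
q5 (heat steam 100.0→119.1 °C): 289.3 × 2.0 × 19.1 = 11051 J
Total: 3246 + 96626 + 120349 + 654107 + 11051 = 885379 J = 885 kJ

q = 885 kJ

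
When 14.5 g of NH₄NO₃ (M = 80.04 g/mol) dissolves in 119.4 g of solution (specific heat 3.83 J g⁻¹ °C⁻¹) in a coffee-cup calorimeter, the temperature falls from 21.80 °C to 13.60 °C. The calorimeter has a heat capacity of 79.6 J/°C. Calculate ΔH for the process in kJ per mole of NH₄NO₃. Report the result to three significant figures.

ΔH = 24.3 kJ/mol

|ΔT| = |13.60 − 21.80| = 8.20 °C
|q_surr| = (119.4 × 3.83 + 79.6) × 8.20 = 536.902 × 8.20 = 4403 J
n(NH₄NO₃) = 14.5 / 80.04 = 0.1812 mol
Temperature fell, so q_rxn = +|q_surr| = 4.403 kJ
ΔH = q_rxn / n = 24.30 kJ/mol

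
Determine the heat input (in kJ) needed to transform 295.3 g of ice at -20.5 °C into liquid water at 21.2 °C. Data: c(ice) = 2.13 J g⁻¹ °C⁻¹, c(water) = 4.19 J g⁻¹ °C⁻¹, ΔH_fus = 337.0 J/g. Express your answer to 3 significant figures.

q = 139 kJ

q1 (heat ice -20.5→0.0 °C): 295.3 × 2.13 × 20.5 = 12894 J
q2 (melt at 0 °C): 295.3 × 337.0 = 99516 J
q3 (heat water 0.0→21.2 °C): 295.3 × 4.19 × 21.2 = 26231 J
Total: 12894 + 99516 + 26231 = 138641 J = 139 kJ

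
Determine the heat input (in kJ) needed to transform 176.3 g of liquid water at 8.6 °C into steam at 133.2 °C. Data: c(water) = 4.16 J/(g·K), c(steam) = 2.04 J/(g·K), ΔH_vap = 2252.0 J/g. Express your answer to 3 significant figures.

q = 476 kJ

q1 (heat water 8.6→100.0 °C): 176.3 × 4.16 × 91.4 = 67033 J
q2 (vaporize at 100 °C): 176.3 × 2252.0 = 397028 J
q3 (heat steam 100.0→133.2 °C): 176.3 × 2.04 × 33.2 = 11940 J
Total: 67033 + 397028 + 11940 = 476001 J = 476 kJ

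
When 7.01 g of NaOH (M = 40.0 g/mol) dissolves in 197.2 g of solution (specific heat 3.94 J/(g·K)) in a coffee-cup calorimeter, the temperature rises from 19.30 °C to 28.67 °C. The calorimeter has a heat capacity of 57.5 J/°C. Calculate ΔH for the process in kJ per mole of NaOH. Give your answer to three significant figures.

ΔH = -44.6 kJ/mol

|ΔT| = |28.67 − 19.30| = 9.37 °C
|q_surr| = (197.2 × 3.94 + 57.5) × 9.37 = 834.468 × 9.37 = 7819 J
n(NaOH) = 7.01 / 40.0 = 0.1753 mol
Temperature rose, so q_rxn = −|q_surr| = -7.819 kJ
ΔH = q_rxn / n = -44.60 kJ/mol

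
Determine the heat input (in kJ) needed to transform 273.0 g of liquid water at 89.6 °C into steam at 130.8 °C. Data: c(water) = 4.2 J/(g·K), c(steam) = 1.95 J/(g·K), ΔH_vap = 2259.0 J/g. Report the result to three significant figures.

q1 (heat water 89.6→100.0 °C): 273.0 × 4.2 × 10.4 = 11925 J
q2 (vaporize at 100 °C): 273.0 × 2259.0 = 616707 J
q3 (heat steam 100.0→130.8 °C): 273.0 × 1.95 × 30.8 = 16396 J
Total: 11925 + 616707 + 16396 = 645028 J = 645 kJ

q = 645 kJ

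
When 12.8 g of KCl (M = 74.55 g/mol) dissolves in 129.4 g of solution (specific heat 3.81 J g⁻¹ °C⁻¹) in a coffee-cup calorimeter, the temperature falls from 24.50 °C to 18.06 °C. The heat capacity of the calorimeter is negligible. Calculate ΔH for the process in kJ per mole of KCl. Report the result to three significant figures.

|ΔT| = |18.06 − 24.50| = 6.44 °C
|q_surr| = (129.4 × 3.81) × 6.44 = 493.014 × 6.44 = 3175 J
n(KCl) = 12.8 / 74.55 = 0.1717 mol
Temperature fell, so q_rxn = +|q_surr| = 3.175 kJ
ΔH = q_rxn / n = 18.49 kJ/mol

ΔH = 18.5 kJ/mol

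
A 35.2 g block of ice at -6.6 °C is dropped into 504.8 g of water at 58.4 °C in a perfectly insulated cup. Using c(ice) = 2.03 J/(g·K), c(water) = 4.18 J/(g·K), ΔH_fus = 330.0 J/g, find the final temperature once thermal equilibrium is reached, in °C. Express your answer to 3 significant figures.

T_f = 49.2 °C

Heat to bring ice to 0 °C and melt it: q₁ = 35.2×2.03×6.6 + 35.2×330.0 = 12088 J
Heat the water can supply cooling to 0 °C: 504.8×4.18×58.4 = 123228 J > q₁, so all ice melts.
Energy balance: 504.8×4.18×(58.4 − T) = 12088 + 35.2×4.18×(T − 0)
2110.064(58.4 − T) = 12088 + 147.136 T
123228 − 12088 = 2257.200 T
T = 111140 / 2257.200 = 49.24 °C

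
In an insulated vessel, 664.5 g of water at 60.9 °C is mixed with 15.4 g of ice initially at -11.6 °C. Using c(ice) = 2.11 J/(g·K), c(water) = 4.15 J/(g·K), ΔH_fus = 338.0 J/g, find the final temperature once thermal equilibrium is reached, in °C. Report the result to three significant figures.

T_f = 57.5 °C

Heat to bring ice to 0 °C and melt it: q₁ = 15.4×2.11×11.6 + 15.4×338.0 = 5582.1 J
Heat the water can supply cooling to 0 °C: 664.5×4.15×60.9 = 167942 J > q₁, so all ice melts.
Energy balance: 664.5×4.15×(60.9 − T) = 5582.1 + 15.4×4.15×(T − 0)
2757.675(60.9 − T) = 5582.1 + 63.91 T
167942 − 5582.1 = 2821.585 T
T = 162359.9 / 2821.585 = 57.54 °C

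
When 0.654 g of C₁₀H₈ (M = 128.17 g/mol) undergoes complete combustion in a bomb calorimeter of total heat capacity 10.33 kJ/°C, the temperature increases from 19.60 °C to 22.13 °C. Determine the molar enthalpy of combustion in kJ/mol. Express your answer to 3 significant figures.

ΔH = -5120 kJ/mol

ΔT = 22.13 − 19.60 = 2.53 °C
q_cal = C_cal × ΔT = 10.33 × 2.53 = 26.1349 kJ
n = 0.654 / 128.17 = 0.005103 mol
q_rxn = −q_cal = -26.1349 kJ
ΔH = -26.1349 / 0.005103 = -5121 kJ/mol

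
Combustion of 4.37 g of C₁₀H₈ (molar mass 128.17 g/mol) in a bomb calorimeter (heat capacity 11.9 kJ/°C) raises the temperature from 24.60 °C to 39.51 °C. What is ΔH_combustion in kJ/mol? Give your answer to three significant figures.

ΔH = -5200 kJ/mol

ΔT = 39.51 − 24.60 = 14.91 °C
q_cal = C_cal × ΔT = 11.9 × 14.91 = 177.429 kJ
n = 4.37 / 128.17 = 0.03410 mol
q_rxn = −q_cal = -177.429 kJ
ΔH = -177.429 / 0.03410 = -5203 kJ/mol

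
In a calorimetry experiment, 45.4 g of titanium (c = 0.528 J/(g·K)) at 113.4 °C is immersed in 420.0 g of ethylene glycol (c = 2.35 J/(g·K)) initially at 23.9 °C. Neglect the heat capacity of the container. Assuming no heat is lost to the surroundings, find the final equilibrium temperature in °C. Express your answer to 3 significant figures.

T_f = 26.0 °C

Heat lost by titanium = heat gained by ethylene glycol.
(45.4)(0.528)(113.4 − T) = (420.0)(2.35)(T − 23.9)
23.9712 (113.4 − T) = 987 (T − 23.9)
2718.3 − 23.9712 T = 987 T − 23589
26307.3 = 1010.9712 T
T = 26.02 °C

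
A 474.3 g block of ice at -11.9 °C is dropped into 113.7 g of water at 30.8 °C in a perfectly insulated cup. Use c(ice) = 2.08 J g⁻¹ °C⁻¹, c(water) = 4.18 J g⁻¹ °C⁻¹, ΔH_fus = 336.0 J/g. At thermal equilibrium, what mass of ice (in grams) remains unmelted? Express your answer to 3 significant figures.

m_ice remaining = 466 g

Heat to warm all ice to 0 °C: 474.3×2.08×11.9 = 11740 J
Heat released by water cooling to 0 °C: 113.7×4.18×30.8 = 14638 J
14638 J < 11740 + 474.3×336.0 = 171104.8 J, so not all ice melts; final T = 0 °C.
Heat left for melting: 14638 − 11740 = 2898 J
Mass melted = 2898 / 336.0 = 8.625 g
Ice remaining = 474.3 − 8.625 = 465.675 g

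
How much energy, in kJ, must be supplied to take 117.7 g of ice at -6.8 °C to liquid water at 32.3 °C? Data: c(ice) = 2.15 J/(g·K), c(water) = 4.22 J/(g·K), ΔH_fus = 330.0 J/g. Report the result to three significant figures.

q1 (heat ice -6.8→0.0 °C): 117.7 × 2.15 × 6.8 = 1721 J
q2 (melt at 0 °C): 117.7 × 330.0 = 38841 J
q3 (heat water 0.0→32.3 °C): 117.7 × 4.22 × 32.3 = 16043 J
Total: 1721 + 38841 + 16043 = 56605 J = 56.6 kJ

q = 56.6 kJ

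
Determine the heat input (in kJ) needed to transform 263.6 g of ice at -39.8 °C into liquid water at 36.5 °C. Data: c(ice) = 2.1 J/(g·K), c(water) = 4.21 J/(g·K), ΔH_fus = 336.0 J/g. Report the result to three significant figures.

q = 151 kJ

q1 (heat ice -39.8→0.0 °C): 263.6 × 2.1 × 39.8 = 22032 J
q2 (melt at 0 °C): 263.6 × 336.0 = 88570 J
q3 (heat water 0.0→36.5 °C): 263.6 × 4.21 × 36.5 = 40506 J
Total: 22032 + 88570 + 40506 = 151108 J = 151 kJ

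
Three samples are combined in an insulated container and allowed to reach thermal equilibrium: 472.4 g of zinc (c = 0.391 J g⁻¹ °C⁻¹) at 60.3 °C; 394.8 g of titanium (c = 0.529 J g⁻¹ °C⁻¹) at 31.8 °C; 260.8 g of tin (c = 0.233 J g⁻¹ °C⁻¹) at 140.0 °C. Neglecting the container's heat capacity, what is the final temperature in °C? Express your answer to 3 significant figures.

T_f = 57.9 °C

Σ mᵢcᵢ(T − Tᵢ) = 0  ⇒  T = Σ mᵢcᵢTᵢ / Σ mᵢcᵢ
Σ mᵢcᵢ = 472.4×0.391 + 394.8×0.529 + 260.8×0.233 = 454.3240
Σ mᵢcᵢTᵢ = 184.7084×60.3 + 208.8492×31.8 + 60.7664×140.0 = 26287
T = 26287 / 454.3240 = 57.86 °C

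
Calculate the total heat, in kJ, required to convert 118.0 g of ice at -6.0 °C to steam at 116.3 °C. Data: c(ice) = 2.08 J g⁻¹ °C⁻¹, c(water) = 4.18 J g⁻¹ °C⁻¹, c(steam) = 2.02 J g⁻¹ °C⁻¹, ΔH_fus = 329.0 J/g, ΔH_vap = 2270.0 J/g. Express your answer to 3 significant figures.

q = 361 kJ

q1 (heat ice -6.0→0.0 °C): 118.0 × 2.08 × 6.0 = 1473 J
q2 (melt at 0 °C): 118.0 × 329.0 = 38822 J
q3 (heat water 0.0→100.0 °C): 118.0 × 4.18 × 100.0 = 49324 J
q4 (vaporize at 100 °C): 118.0 × 2270.0 = 267860 J
q5 (heat steam 100.0→116.3 °C): 118.0 × 2.02 × 16.3 = 3885 J
Total: 1473 + 38822 + 49324 + 267860 + 3885 = 361364 J = 361 kJ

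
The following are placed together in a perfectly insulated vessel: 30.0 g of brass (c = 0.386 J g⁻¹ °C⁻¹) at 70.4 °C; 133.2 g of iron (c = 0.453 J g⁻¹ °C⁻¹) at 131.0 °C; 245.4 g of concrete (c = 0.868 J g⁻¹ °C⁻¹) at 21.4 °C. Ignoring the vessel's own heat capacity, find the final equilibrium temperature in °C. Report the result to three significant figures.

T_f = 46.6 °C

Σ mᵢcᵢ(T − Tᵢ) = 0  ⇒  T = Σ mᵢcᵢTᵢ / Σ mᵢcᵢ
Σ mᵢcᵢ = 30.0×0.386 + 133.2×0.453 + 245.4×0.868 = 284.9268
Σ mᵢcᵢTᵢ = 11.58×70.4 + 60.3396×131.0 + 213.0072×21.4 = 13278
T = 13278 / 284.9268 = 46.60 °C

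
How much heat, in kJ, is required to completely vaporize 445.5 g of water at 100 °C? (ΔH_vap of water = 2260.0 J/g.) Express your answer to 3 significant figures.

q = 1010 kJ

q = m × ΔH_vap = 445.5 × 2260.0 = 1007000 J = 1010 kJ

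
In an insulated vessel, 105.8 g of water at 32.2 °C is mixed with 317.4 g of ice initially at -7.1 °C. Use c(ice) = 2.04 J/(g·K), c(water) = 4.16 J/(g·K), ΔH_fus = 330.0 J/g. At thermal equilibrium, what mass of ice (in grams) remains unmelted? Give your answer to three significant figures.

Heat to warm all ice to 0 °C: 317.4×2.04×7.1 = 4597.2 J
Heat released by water cooling to 0 °C: 105.8×4.16×32.2 = 14172 J
14172 J < 4597.2 + 317.4×330.0 = 109339.2 J, so not all ice melts; final T = 0 °C.
Heat left for melting: 14172 − 4597.2 = 9574.8 J
Mass melted = 9574.8 / 330.0 = 29.01 g
Ice remaining = 317.4 − 29.01 = 288.39 g

m_ice remaining = 288 g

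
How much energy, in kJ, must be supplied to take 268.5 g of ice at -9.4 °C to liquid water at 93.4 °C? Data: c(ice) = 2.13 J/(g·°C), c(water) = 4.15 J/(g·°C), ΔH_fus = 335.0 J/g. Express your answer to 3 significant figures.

q = 199 kJ

q1 (heat ice -9.4→0.0 °C): 268.5 × 2.13 × 9.4 = 5376 J
q2 (melt at 0 °C): 268.5 × 335.0 = 89948 J
q3 (heat water 0.0→93.4 °C): 268.5 × 4.15 × 93.4 = 104073 J
Total: 5376 + 89948 + 104073 = 199397 J = 199 kJ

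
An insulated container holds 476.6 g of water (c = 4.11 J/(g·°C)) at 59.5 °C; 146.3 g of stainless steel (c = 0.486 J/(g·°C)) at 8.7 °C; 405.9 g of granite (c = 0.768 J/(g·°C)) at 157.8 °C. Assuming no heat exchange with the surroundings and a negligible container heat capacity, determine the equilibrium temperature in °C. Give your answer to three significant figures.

T_f = 71.0 °C

Σ mᵢcᵢ(T − Tᵢ) = 0  ⇒  T = Σ mᵢcᵢTᵢ / Σ mᵢcᵢ
Σ mᵢcᵢ = 476.6×4.11 + 146.3×0.486 + 405.9×0.768 = 2341.6590
Σ mᵢcᵢTᵢ = 1958.826×59.5 + 71.1018×8.7 + 311.7312×157.8 = 166360
T = 166360 / 2341.6590 = 71.04 °C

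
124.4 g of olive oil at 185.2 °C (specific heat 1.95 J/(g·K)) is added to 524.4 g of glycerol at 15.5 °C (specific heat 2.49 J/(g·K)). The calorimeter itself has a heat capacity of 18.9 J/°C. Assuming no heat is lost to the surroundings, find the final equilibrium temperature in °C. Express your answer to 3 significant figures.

Heat lost by olive oil = heat gained by glycerol + calorimeter.
(124.4)(1.95)(185.2 − T) = [(524.4)(2.49) + 18.9](T − 15.5)
242.58 (185.2 − T) = 1324.656 (T − 15.5)
44926 − 242.58 T = 1324.656 T − 20532
65458 = 1567.236 T
T = 41.77 °C

T_f = 41.8 °C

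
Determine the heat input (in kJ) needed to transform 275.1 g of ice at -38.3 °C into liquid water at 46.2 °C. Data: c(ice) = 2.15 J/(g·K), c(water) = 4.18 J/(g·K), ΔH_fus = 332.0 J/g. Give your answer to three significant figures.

q1 (heat ice -38.3→0.0 °C): 275.1 × 2.15 × 38.3 = 22653 J
q2 (melt at 0 °C): 275.1 × 332.0 = 91333 J
q3 (heat water 0.0→46.2 °C): 275.1 × 4.18 × 46.2 = 53126 J
Total: 22653 + 91333 + 53126 = 167112 J = 167 kJ

q = 167 kJ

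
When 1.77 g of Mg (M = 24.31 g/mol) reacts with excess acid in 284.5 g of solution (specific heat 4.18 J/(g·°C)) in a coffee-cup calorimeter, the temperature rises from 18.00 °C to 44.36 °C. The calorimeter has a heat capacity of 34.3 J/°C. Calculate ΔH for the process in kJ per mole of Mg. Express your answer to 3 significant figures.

ΔH = -443 kJ/mol

|ΔT| = |44.36 − 18.00| = 26.36 °C
|q_surr| = (284.5 × 4.18 + 34.3) × 26.36 = 1223.51 × 26.36 = 32250 J
n(Mg) = 1.77 / 24.31 = 0.07281 mol
Temperature rose, so q_rxn = −|q_surr| = -32.25 kJ
ΔH = q_rxn / n = -442.9 kJ/mol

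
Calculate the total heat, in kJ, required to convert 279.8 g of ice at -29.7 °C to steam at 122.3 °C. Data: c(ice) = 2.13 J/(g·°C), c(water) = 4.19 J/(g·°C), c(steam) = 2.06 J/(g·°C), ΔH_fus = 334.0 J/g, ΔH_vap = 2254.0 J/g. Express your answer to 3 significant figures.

q1 (heat ice -29.7→0.0 °C): 279.8 × 2.13 × 29.7 = 17700 J
q2 (melt at 0 °C): 279.8 × 334.0 = 93453 J
q3 (heat water 0.0→100.0 °C): 279.8 × 4.19 × 100.0 = 117236 J
q4 (vaporize at 100 °C): 279.8 × 2254.0 = 630669 J
q5 (heat steam 100.0→122.3 °C): 279.8 × 2.06 × 22.3 = 12853 J
Total: 17700 + 93453 + 117236 + 630669 + 12853 = 871911 J = 872 kJ

q = 872 kJ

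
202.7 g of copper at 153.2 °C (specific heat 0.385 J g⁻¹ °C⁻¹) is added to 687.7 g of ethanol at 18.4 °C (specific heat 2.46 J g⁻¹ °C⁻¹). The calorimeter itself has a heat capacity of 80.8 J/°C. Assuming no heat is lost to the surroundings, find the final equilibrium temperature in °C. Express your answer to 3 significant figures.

T_f = 24.1 °C

Heat lost by copper = heat gained by ethanol + calorimeter.
(202.7)(0.385)(153.2 − T) = [(687.7)(2.46) + 80.8](T − 18.4)
78.0395 (153.2 − T) = 1772.542 (T − 18.4)
11956 − 78.0395 T = 1772.542 T − 32615
44571 = 1850.5815 T
T = 24.08 °C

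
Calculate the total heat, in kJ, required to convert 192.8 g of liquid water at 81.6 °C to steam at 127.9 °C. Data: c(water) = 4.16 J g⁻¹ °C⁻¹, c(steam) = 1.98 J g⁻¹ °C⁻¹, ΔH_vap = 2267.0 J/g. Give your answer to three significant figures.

q1 (heat water 81.6→100.0 °C): 192.8 × 4.16 × 18.4 = 14758 J
q2 (vaporize at 100 °C): 192.8 × 2267.0 = 437078 J
q3 (heat steam 100.0→127.9 °C): 192.8 × 1.98 × 27.9 = 10651 J
Total: 14758 + 437078 + 10651 = 462487 J = 462 kJ

q = 462 kJ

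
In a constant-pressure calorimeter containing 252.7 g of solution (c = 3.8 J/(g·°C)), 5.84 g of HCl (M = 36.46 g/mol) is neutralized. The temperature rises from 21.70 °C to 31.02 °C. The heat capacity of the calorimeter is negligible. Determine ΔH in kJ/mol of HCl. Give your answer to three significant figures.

ΔH = -55.9 kJ/mol

|ΔT| = |31.02 − 21.70| = 9.32 °C
|q_surr| = (252.7 × 3.8) × 9.32 = 960.26 × 9.32 = 8950 J
n(HCl) = 5.84 / 36.46 = 0.1602 mol
Temperature rose, so q_rxn = −|q_surr| = -8.950 kJ
ΔH = q_rxn / n = -55.87 kJ/mol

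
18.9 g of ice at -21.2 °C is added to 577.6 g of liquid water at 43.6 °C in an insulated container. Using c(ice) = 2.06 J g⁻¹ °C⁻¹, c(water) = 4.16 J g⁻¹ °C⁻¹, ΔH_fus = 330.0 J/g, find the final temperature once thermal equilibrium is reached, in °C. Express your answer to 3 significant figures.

Heat to bring ice to 0 °C and melt it: q₁ = 18.9×2.06×21.2 + 18.9×330.0 = 7062.4 J
Heat the water can supply cooling to 0 °C: 577.6×4.16×43.6 = 104763 J > q₁, so all ice melts.
Energy balance: 577.6×4.16×(43.6 − T) = 7062.4 + 18.9×4.16×(T − 0)
2402.816(43.6 − T) = 7062.4 + 78.624 T
104763 − 7062.4 = 2481.440 T
T = 97700.6 / 2481.440 = 39.37 °C

T_f = 39.4 °C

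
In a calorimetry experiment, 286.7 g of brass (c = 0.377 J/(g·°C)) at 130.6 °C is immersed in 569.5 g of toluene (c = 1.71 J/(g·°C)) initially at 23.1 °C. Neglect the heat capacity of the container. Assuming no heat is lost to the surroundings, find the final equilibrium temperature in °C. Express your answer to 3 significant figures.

Heat lost by brass = heat gained by toluene.
(286.7)(0.377)(130.6 − T) = (569.5)(1.71)(T − 23.1)
108.0859 (130.6 − T) = 973.845 (T − 23.1)
14116 − 108.0859 T = 973.845 T − 22496
36612 = 1081.9309 T
T = 33.84 °C

T_f = 33.8 °C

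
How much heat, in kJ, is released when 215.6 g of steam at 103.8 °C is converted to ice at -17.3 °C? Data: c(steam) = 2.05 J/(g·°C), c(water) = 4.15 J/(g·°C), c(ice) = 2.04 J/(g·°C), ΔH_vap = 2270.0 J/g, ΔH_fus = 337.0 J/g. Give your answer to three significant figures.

q1 (cool steam 103.8→100 °C): 215.6 × 2.05 × 3.8 = 1680 J
q2 (condense at 100 °C): 215.6 × 2270.0 = 489412 J
q3 (cool water 100→0 °C): 215.6 × 4.15 × 100.0 = 89474 J
q4 (freeze at 0 °C): 215.6 × 337.0 = 72657 J
q5 (cool ice 0→-17.3 °C): 215.6 × 2.04 × 17.3 = 7609 J
Total: 1680 + 489412 + 89474 + 72657 + 7609 = 660832 J = 661 kJ

q = 661 kJ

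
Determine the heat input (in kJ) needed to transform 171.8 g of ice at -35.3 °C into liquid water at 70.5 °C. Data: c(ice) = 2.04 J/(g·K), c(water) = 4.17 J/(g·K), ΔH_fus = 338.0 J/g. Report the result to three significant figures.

q1 (heat ice -35.3→0.0 °C): 171.8 × 2.04 × 35.3 = 12372 J
q2 (melt at 0 °C): 171.8 × 338.0 = 58068 J
q3 (heat water 0.0→70.5 °C): 171.8 × 4.17 × 70.5 = 50507 J
Total: 12372 + 58068 + 50507 = 120947 J = 121 kJ

q = 121 kJ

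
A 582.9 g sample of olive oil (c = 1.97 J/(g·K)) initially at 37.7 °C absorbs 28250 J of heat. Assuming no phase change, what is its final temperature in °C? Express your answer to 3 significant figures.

ΔT = q / (m c) = 28250 / (582.9 × 1.97) = 24.60 °C
T_f = 37.7 + 24.60 = 62.30 °C

T_f = 62.3 °C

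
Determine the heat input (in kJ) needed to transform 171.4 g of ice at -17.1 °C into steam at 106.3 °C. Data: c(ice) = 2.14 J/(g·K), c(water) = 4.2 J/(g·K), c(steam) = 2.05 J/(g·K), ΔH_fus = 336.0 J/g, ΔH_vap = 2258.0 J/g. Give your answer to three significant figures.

q1 (heat ice -17.1→0.0 °C): 171.4 × 2.14 × 17.1 = 6272 J
q2 (melt at 0 °C): 171.4 × 336.0 = 57590 J
q3 (heat water 0.0→100.0 °C): 171.4 × 4.2 × 100.0 = 71988 J
q4 (vaporize at 100 °C): 171.4 × 2258.0 = 387021 J
q5 (heat steam 100.0→106.3 °C): 171.4 × 2.05 × 6.3 = 2214 J
Total: 6272 + 57590 + 71988 + 387021 + 2214 = 525085 J = 525 kJ

q = 525 kJ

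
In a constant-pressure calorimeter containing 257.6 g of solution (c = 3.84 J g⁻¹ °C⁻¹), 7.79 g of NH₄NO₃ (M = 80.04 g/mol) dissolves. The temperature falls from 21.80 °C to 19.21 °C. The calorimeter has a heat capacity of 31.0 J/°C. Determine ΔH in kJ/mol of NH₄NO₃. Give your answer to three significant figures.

ΔH = 27.1 kJ/mol

|ΔT| = |19.21 − 21.80| = 2.59 °C
|q_surr| = (257.6 × 3.84 + 31.0) × 2.59 = 1020.184 × 2.59 = 2642 J
n(NH₄NO₃) = 7.79 / 80.04 = 0.09733 mol
Temperature fell, so q_rxn = +|q_surr| = 2.642 kJ
ΔH = q_rxn / n = 27.14 kJ/mol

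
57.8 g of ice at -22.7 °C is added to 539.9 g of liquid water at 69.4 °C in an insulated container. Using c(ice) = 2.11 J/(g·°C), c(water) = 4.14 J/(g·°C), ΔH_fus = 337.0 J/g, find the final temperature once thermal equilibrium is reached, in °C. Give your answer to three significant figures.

Heat to bring ice to 0 °C and melt it: q₁ = 57.8×2.11×22.7 + 57.8×337.0 = 22247 J
Heat the water can supply cooling to 0 °C: 539.9×4.14×69.4 = 155122 J > q₁, so all ice melts.
Energy balance: 539.9×4.14×(69.4 − T) = 22247 + 57.8×4.14×(T − 0)
2235.186(69.4 − T) = 22247 + 239.292 T
155122 − 22247 = 2474.478 T
T = 132875 / 2474.478 = 53.70 °C

T_f = 53.7 °C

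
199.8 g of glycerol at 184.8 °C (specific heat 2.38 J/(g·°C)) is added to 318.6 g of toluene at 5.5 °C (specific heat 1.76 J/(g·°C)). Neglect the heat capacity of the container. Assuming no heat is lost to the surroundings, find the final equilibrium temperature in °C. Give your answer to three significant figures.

Heat lost by glycerol = heat gained by toluene.
(199.8)(2.38)(184.8 − T) = (318.6)(1.76)(T − 5.5)
475.524 (184.8 − T) = 560.736 (T − 5.5)
87877 − 475.524 T = 560.736 T − 3084.0
90961.0 = 1036.260 T
T = 87.78 °C

T_f = 87.8 °C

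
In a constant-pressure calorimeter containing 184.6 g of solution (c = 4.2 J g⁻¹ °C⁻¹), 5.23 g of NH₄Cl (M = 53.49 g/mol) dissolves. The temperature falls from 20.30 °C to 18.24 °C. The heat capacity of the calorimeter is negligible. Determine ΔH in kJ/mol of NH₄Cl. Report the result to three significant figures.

ΔH = 16.3 kJ/mol

|ΔT| = |18.24 − 20.30| = 2.06 °C
|q_surr| = (184.6 × 4.2) × 2.06 = 775.32 × 2.06 = 1597 J
n(NH₄Cl) = 5.23 / 53.49 = 0.09778 mol
Temperature fell, so q_rxn = +|q_surr| = 1.597 kJ
ΔH = q_rxn / n = 16.33 kJ/mol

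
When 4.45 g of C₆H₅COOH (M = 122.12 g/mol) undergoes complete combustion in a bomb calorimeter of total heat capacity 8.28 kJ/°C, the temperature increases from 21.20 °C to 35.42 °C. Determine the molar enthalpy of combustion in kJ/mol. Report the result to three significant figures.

ΔH = -3230 kJ/mol

ΔT = 35.42 − 21.20 = 14.22 °C
q_cal = C_cal × ΔT = 8.28 × 14.22 = 117.7416 kJ
n = 4.45 / 122.12 = 0.03644 mol
q_rxn = −q_cal = -117.7416 kJ
ΔH = -117.7416 / 0.03644 = -3231 kJ/mol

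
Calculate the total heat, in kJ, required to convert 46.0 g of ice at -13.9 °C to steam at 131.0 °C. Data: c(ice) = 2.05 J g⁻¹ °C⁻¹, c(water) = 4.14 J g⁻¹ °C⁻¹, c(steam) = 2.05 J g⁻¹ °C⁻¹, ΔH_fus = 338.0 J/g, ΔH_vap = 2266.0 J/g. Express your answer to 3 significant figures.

q = 143 kJ

q1 (heat ice -13.9→0.0 °C): 46.0 × 2.05 × 13.9 = 1311 J
q2 (melt at 0 °C): 46.0 × 338.0 = 15548 J
q3 (heat water 0.0→100.0 °C): 46.0 × 4.14 × 100.0 = 19044 J
q4 (vaporize at 100 °C): 46.0 × 2266.0 = 104236 J
q5 (heat steam 100.0→131.0 °C): 46.0 × 2.05 × 31.0 = 2923 J
Total: 1311 + 15548 + 19044 + 104236 + 2923 = 143062 J = 143 kJ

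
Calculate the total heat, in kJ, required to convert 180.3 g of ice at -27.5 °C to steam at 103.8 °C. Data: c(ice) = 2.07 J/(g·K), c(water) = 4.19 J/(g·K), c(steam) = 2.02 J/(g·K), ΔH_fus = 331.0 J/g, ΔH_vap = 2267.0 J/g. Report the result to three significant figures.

q1 (heat ice -27.5→0.0 °C): 180.3 × 2.07 × 27.5 = 10264 J
q2 (melt at 0 °C): 180.3 × 331.0 = 59679 J
q3 (heat water 0.0→100.0 °C): 180.3 × 4.19 × 100.0 = 75546 J
q4 (vaporize at 100 °C): 180.3 × 2267.0 = 408740 J
q5 (heat steam 100.0→103.8 °C): 180.3 × 2.02 × 3.8 = 1384 J
Total: 10264 + 59679 + 75546 + 408740 + 1384 = 555613 J = 556 kJ

q = 556 kJ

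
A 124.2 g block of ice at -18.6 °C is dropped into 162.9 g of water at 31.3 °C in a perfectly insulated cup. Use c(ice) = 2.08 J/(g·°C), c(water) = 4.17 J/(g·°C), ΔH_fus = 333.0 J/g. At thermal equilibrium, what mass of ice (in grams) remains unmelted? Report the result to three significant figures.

m_ice remaining = 74.8 g

Heat to warm all ice to 0 °C: 124.2×2.08×18.6 = 4805.0 J
Heat released by water cooling to 0 °C: 162.9×4.17×31.3 = 21262 J
21262 J < 4805.0 + 124.2×333.0 = 46163.6 J, so not all ice melts; final T = 0 °C.
Heat left for melting: 21262 − 4805.0 = 16457.0 J
Mass melted = 16457.0 / 333.0 = 49.42 g
Ice remaining = 124.2 − 49.42 = 74.78 g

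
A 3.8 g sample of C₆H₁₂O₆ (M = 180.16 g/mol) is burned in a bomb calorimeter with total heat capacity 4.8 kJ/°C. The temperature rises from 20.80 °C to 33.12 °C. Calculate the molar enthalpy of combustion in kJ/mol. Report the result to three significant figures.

ΔH = -2800 kJ/mol

ΔT = 33.12 − 20.80 = 12.32 °C
q_cal = C_cal × ΔT = 4.8 × 12.32 = 59.136 kJ
n = 3.8 / 180.16 = 0.02109 mol
q_rxn = −q_cal = -59.136 kJ
ΔH = -59.136 / 0.02109 = -2804 kJ/mol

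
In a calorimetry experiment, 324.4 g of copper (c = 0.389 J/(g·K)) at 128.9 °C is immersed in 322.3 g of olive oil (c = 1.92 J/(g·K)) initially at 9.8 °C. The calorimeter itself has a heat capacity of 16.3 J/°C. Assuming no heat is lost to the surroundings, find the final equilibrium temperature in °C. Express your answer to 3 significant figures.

T_f = 29.5 °C

Heat lost by copper = heat gained by olive oil + calorimeter.
(324.4)(0.389)(128.9 − T) = [(322.3)(1.92) + 16.3](T − 9.8)
126.1916 (128.9 − T) = 635.116 (T − 9.8)
16266 − 126.1916 T = 635.116 T − 6224.1
22490.1 = 761.3076 T
T = 29.54 °C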